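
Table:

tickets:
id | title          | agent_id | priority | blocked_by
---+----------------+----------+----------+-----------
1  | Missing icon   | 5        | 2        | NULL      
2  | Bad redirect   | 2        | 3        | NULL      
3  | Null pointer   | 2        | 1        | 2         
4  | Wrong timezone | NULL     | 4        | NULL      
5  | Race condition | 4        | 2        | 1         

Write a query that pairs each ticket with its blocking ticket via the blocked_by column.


This is a self-join: tickets is joined to a second copy of itself, matching each row's blocked_by to another row's id. Use LEFT JOIN so rows with blocked_by=NULL are kept.
  - ticket 1 (Missing icon): blocked_by=NULL -> NULL
  - ticket 2 (Bad redirect): blocked_by=NULL -> NULL
  - ticket 3 (Null pointer): blocked_by=2 -> Bad redirect
  - ticket 4 (Wrong timezone): blocked_by=NULL -> NULL
  - ticket 5 (Race condition): blocked_by=1 -> Missing icon

SQL:
SELECT a.title AS item, b.title AS blocked_by
FROM tickets a
LEFT JOIN tickets b ON a.blocked_by = b.id

Result:
item           | blocked_by  
---------------+-------------
Missing icon   | NULL        
Bad redirect   | NULL        
Null pointer   | Bad redirect
Wrong timezone | NULL        
Race condition | Missing icon


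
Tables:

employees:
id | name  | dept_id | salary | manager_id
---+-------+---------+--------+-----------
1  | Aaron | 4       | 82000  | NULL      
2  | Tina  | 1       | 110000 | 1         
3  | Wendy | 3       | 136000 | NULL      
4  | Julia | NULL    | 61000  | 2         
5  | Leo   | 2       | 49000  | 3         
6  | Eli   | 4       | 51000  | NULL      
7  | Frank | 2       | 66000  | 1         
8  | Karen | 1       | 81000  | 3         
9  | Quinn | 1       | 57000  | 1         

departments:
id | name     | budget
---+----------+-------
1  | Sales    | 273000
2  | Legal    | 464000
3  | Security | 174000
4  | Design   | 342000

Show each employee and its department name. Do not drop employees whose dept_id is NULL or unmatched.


LEFT JOIN keeps every row from employees (the left table); where dept_id has no match in departments, the department columns become NULL. Walk through each employee:
  - employee 1 (Aaron): dept_id=4 -> matches Design
  - employee 2 (Tina): dept_id=1 -> matches Sales
  - employee 3 (Wendy): dept_id=3 -> matches Security
  - employee 4 (Julia): dept_id=NULL, no match -> kept with NULL
  - employee 5 (Leo): dept_id=2 -> matches Legal
  - employee 6 (Eli): dept_id=4 -> matches Design
  - employee 7 (Frank): dept_id=2 -> matches Legal
  - employee 8 (Karen): dept_id=1 -> matches Sales
  - employee 9 (Quinn): dept_id=1 -> matches Sales
All 9 rows appear; 1 has NULL department.

SQL:
SELECT a.name, b.name AS department
FROM employees a
LEFT JOIN departments b ON a.dept_id = b.id

Result:
name  | department
------+-----------
Aaron | Design    
Tina  | Sales     
Wendy | Security  
Julia | NULL      
Leo   | Legal     
Eli   | Design    
Frank | Legal     
Karen | Sales     
Quinn | Sales     


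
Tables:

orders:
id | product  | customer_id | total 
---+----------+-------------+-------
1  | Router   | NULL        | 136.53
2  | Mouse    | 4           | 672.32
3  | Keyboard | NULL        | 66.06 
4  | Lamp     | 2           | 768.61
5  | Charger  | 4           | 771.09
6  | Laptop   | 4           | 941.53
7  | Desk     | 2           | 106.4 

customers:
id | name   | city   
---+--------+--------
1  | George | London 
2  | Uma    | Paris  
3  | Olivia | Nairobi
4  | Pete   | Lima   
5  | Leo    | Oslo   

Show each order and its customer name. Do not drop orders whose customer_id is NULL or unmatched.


LEFT JOIN keeps every row from orders (the left table); where customer_id has no match in customers, the customer columns become NULL. Walk through each order:
  - order 1 (Router): customer_id=NULL, no match -> kept with NULL
  - order 2 (Mouse): customer_id=4 -> matches Pete
  - order 3 (Keyboard): customer_id=NULL, no match -> kept with NULL
  - order 4 (Lamp): customer_id=2 -> matches Uma
  - order 5 (Charger): customer_id=4 -> matches Pete
  - order 6 (Laptop): customer_id=4 -> matches Pete
  - order 7 (Desk): customer_id=2 -> matches Uma
All 7 rows appear; 2 have NULL customer.

SQL:
SELECT a.product, b.name AS customer
FROM orders a
LEFT JOIN customers b ON a.customer_id = b.id

Result:
product  | customer
---------+---------
Router   | NULL    
Mouse    | Pete    
Keyboard | NULL    
Lamp     | Uma     
Charger  | Pete    
Laptop   | Pete    
Desk     | Uma     


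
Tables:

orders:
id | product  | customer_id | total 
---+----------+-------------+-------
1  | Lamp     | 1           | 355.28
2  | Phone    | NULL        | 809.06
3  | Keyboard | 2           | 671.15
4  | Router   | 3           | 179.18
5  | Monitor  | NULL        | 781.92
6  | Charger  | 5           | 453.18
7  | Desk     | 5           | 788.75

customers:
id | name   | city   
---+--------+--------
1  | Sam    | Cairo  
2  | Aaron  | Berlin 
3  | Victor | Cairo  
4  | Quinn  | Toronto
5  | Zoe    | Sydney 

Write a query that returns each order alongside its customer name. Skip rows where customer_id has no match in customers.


INNER JOIN keeps only orders rows whose customer_id matches an id in customers. Walk through each order:
  - order 1 (Lamp): customer_id=1 -> matches Sam
  - order 2 (Phone): customer_id=NULL, no match -> dropped
  - order 3 (Keyboard): customer_id=2 -> matches Aaron
  - order 4 (Router): customer_id=3 -> matches Victor
  - order 5 (Monitor): customer_id=NULL, no match -> dropped
  - order 6 (Charger): customer_id=5 -> matches Zoe
  - order 7 (Desk): customer_id=5 -> matches Zoe
So 2 of 7 rows are dropped.

SQL:
SELECT a.product, b.name AS customer
FROM orders a
INNER JOIN customers b ON a.customer_id = b.id

Result:
product  | customer
---------+---------
Lamp     | Sam     
Keyboard | Aaron   
Router   | Victor  
Charger  | Zoe     
Desk     | Zoe     


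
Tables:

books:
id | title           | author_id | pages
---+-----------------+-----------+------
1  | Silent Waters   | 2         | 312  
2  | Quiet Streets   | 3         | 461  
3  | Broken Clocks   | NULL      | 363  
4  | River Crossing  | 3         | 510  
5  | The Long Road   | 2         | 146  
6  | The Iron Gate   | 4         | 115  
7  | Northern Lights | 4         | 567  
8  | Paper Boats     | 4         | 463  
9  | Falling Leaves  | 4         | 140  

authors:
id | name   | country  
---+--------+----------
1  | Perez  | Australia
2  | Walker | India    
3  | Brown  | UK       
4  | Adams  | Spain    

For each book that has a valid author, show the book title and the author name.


INNER JOIN keeps only books rows whose author_id matches an id in authors. Walk through each book:
  - book 1 (Silent Waters): author_id=2 -> matches Walker
  - book 2 (Quiet Streets): author_id=3 -> matches Brown
  - book 3 (Broken Clocks): author_id=NULL, no match -> dropped
  - book 4 (River Crossing): author_id=3 -> matches Brown
  - book 5 (The Long Road): author_id=2 -> matches Walker
  - book 6 (The Iron Gate): author_id=4 -> matches Adams
  - book 7 (Northern Lights): author_id=4 -> matches Adams
  - book 8 (Paper Boats): author_id=4 -> matches Adams
  - book 9 (Falling Leaves): author_id=4 -> matches Adams
So 1 of 9 rows is dropped.

SQL:
SELECT a.title, b.name AS author
FROM books a
INNER JOIN authors b ON a.author_id = b.id

Result:
title           | author
----------------+-------
Silent Waters   | Walker
Quiet Streets   | Brown 
River Crossing  | Brown 
The Long Road   | Walker
The Iron Gate   | Adams 
Northern Lights | Adams 
Paper Boats     | Adams 
Falling Leaves  | Adams 


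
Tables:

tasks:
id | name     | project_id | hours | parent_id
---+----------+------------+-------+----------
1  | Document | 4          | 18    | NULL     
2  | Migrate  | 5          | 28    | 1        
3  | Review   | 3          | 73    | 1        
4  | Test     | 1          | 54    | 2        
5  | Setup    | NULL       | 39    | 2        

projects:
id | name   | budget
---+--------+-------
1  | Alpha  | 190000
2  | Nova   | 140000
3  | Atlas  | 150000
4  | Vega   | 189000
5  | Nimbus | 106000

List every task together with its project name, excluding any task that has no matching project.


INNER JOIN keeps only tasks rows whose project_id matches an id in projects. Walk through each task:
  - task 1 (Document): project_id=4 -> matches Vega
  - task 2 (Migrate): project_id=5 -> matches Nimbus
  - task 3 (Review): project_id=3 -> matches Atlas
  - task 4 (Test): project_id=1 -> matches Alpha
  - task 5 (Setup): project_id=NULL, no match -> dropped
So 1 of 5 rows is dropped.

SQL:
SELECT a.name, b.name AS project
FROM tasks a
INNER JOIN projects b ON a.project_id = b.id

Result:
name     | project
---------+--------
Document | Vega   
Migrate  | Nimbus 
Review   | Atlas  
Test     | Alpha  


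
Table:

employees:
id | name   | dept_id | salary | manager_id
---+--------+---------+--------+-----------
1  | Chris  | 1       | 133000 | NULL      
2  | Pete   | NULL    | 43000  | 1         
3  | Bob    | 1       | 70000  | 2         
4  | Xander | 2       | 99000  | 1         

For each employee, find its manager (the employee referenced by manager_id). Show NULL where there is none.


This is a self-join: employees is joined to a second copy of itself, matching each row's manager_id to another row's id. Use LEFT JOIN so rows with manager_id=NULL are kept.
  - employee 1 (Chris): manager_id=NULL -> NULL
  - employee 2 (Pete): manager_id=1 -> Chris
  - employee 3 (Bob): manager_id=2 -> Pete
  - employee 4 (Xander): manager_id=1 -> Chris

SQL:
SELECT a.name AS item, b.name AS manager
FROM employees a
LEFT JOIN employees b ON a.manager_id = b.id

Result:
item   | manager
-------+--------
Chris  | NULL   
Pete   | Chris  
Bob    | Pete   
Xander | Chris  


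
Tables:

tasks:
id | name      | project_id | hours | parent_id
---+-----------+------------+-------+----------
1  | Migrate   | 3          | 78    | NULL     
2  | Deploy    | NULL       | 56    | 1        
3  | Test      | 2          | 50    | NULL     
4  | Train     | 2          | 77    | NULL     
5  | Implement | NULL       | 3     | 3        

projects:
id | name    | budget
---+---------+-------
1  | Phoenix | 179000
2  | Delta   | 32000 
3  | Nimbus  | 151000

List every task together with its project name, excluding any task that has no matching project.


INNER JOIN keeps only tasks rows whose project_id matches an id in projects. Walk through each task:
  - task 1 (Migrate): project_id=3 -> matches Nimbus
  - task 2 (Deploy): project_id=NULL, no match -> dropped
  - task 3 (Test): project_id=2 -> matches Delta
  - task 4 (Train): project_id=2 -> matches Delta
  - task 5 (Implement): project_id=NULL, no match -> dropped
So 2 of 5 rows are dropped.

SQL:
SELECT a.name, b.name AS project
FROM tasks a
INNER JOIN projects b ON a.project_id = b.id

Result:
name    | project
--------+--------
Migrate | Nimbus 
Test    | Delta  
Train   | Delta  


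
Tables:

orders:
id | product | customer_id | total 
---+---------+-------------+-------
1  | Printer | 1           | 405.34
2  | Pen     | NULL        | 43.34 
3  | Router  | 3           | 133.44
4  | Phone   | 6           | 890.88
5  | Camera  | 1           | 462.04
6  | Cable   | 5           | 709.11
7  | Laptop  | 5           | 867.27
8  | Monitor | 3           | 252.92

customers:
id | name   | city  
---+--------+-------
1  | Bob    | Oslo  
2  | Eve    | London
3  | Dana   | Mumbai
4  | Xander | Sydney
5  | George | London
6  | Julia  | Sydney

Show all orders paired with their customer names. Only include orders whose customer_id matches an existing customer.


INNER JOIN keeps only orders rows whose customer_id matches an id in customers. Walk through each order:
  - order 1 (Printer): customer_id=1 -> matches Bob
  - order 2 (Pen): customer_id=NULL, no match -> dropped
  - order 3 (Router): customer_id=3 -> matches Dana
  - order 4 (Phone): customer_id=6 -> matches Julia
  - order 5 (Camera): customer_id=1 -> matches Bob
  - order 6 (Cable): customer_id=5 -> matches George
  - order 7 (Laptop): customer_id=5 -> matches George
  - order 8 (Monitor): customer_id=3 -> matches Dana
So 1 of 8 rows is dropped.

SQL:
SELECT a.product, b.name AS customer
FROM orders a
INNER JOIN customers b ON a.customer_id = b.id

Result:
product | customer
--------+---------
Printer | Bob     
Router  | Dana    
Phone   | Julia   
Camera  | Bob     
Cable   | George  
Laptop  | George  
Monitor | Dana    


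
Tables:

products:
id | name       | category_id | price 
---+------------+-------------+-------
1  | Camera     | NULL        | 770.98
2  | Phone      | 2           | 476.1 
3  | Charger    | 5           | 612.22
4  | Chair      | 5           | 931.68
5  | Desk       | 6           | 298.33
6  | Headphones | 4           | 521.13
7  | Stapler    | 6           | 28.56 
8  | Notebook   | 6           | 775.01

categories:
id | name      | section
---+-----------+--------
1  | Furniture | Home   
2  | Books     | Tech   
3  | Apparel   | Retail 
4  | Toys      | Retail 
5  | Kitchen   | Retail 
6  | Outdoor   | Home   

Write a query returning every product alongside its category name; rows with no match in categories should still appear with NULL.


LEFT JOIN keeps every row from products (the left table); where category_id has no match in categories, the category columns become NULL. Walk through each product:
  - product 1 (Camera): category_id=NULL, no match -> kept with NULL
  - product 2 (Phone): category_id=2 -> matches Books
  - product 3 (Charger): category_id=5 -> matches Kitchen
  - product 4 (Chair): category_id=5 -> matches Kitchen
  - product 5 (Desk): category_id=6 -> matches Outdoor
  - product 6 (Headphones): category_id=4 -> matches Toys
  - product 7 (Stapler): category_id=6 -> matches Outdoor
  - product 8 (Notebook): category_id=6 -> matches Outdoor
All 8 rows appear; 1 has NULL category.

SQL:
SELECT a.name, b.name AS category
FROM products a
LEFT JOIN categories b ON a.category_id = b.id

Result:
name       | category
-----------+---------
Camera     | NULL    
Phone      | Books   
Charger    | Kitchen 
Chair      | Kitchen 
Desk       | Outdoor 
Headphones | Toys    
Stapler    | Outdoor 
Notebook   | Outdoor 


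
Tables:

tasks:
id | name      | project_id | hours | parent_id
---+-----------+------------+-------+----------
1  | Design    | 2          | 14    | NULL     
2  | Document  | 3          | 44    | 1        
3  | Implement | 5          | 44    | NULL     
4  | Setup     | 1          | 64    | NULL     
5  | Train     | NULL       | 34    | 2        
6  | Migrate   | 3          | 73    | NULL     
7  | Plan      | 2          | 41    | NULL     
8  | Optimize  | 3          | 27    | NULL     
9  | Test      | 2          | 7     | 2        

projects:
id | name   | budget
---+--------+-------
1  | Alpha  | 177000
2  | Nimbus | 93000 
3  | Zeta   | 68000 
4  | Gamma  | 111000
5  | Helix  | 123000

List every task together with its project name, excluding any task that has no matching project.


INNER JOIN keeps only tasks rows whose project_id matches an id in projects. Walk through each task:
  - task 1 (Design): project_id=2 -> matches Nimbus
  - task 2 (Document): project_id=3 -> matches Zeta
  - task 3 (Implement): project_id=5 -> matches Helix
  - task 4 (Setup): project_id=1 -> matches Alpha
  - task 5 (Train): project_id=NULL, no match -> dropped
  - task 6 (Migrate): project_id=3 -> matches Zeta
  - task 7 (Plan): project_id=2 -> matches Nimbus
  - task 8 (Optimize): project_id=3 -> matches Zeta
  - task 9 (Test): project_id=2 -> matches Nimbus
So 1 of 9 rows is dropped.

SQL:
SELECT a.name, b.name AS project
FROM tasks a
INNER JOIN projects b ON a.project_id = b.id

Result:
name      | project
----------+--------
Design    | Nimbus 
Document  | Zeta   
Implement | Helix  
Setup     | Alpha  
Migrate   | Zeta   
Plan      | Nimbus 
Optimize  | Zeta   
Test      | Nimbus 


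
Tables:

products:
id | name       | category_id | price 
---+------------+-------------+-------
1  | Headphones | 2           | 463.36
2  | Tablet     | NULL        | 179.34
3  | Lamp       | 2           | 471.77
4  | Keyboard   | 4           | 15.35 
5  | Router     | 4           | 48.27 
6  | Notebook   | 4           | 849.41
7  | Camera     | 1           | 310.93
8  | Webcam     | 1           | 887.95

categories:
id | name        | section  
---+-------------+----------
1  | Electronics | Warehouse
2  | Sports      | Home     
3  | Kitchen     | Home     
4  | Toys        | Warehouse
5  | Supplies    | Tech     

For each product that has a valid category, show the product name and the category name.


INNER JOIN keeps only products rows whose category_id matches an id in categories. Walk through each product:
  - product 1 (Headphones): category_id=2 -> matches Sports
  - product 2 (Tablet): category_id=NULL, no match -> dropped
  - product 3 (Lamp): category_id=2 -> matches Sports
  - product 4 (Keyboard): category_id=4 -> matches Toys
  - product 5 (Router): category_id=4 -> matches Toys
  - product 6 (Notebook): category_id=4 -> matches Toys
  - product 7 (Camera): category_id=1 -> matches Electronics
  - product 8 (Webcam): category_id=1 -> matches Electronics
So 1 of 8 rows is dropped.

SQL:
SELECT a.name, b.name AS category
FROM products a
INNER JOIN categories b ON a.category_id = b.id

Result:
name       | category   
-----------+------------
Headphones | Sports     
Lamp       | Sports     
Keyboard   | Toys       
Router     | Toys       
Notebook   | Toys       
Camera     | Electronics
Webcam     | Electronics


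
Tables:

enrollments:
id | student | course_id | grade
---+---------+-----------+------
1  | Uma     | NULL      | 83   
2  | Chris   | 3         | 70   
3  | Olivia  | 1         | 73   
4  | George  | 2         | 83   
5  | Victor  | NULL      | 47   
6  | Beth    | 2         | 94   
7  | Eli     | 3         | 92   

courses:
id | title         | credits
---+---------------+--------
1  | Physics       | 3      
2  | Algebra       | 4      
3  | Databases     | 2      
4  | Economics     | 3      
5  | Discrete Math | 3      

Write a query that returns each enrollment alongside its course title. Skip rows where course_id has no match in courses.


INNER JOIN keeps only enrollments rows whose course_id matches an id in courses. Walk through each enrollment:
  - enrollment 1 (Uma): course_id=NULL, no match -> dropped
  - enrollment 2 (Chris): course_id=3 -> matches Databases
  - enrollment 3 (Olivia): course_id=1 -> matches Physics
  - enrollment 4 (George): course_id=2 -> matches Algebra
  - enrollment 5 (Victor): course_id=NULL, no match -> dropped
  - enrollment 6 (Beth): course_id=2 -> matches Algebra
  - enrollment 7 (Eli): course_id=3 -> matches Databases
So 2 of 7 rows are dropped.

SQL:
SELECT a.student, b.title AS course
FROM enrollments a
INNER JOIN courses b ON a.course_id = b.id

Result:
student | course   
--------+----------
Chris   | Databases
Olivia  | Physics  
George  | Algebra  
Beth    | Algebra  
Eli     | Databases


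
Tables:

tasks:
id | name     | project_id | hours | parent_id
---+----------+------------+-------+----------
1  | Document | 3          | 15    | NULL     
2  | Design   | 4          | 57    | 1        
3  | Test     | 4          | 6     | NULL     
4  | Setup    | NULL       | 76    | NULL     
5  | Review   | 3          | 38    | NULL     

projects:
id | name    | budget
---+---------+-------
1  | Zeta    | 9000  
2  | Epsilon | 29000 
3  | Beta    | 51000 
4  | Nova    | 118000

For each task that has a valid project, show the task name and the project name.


INNER JOIN keeps only tasks rows whose project_id matches an id in projects. Walk through each task:
  - task 1 (Document): project_id=3 -> matches Beta
  - task 2 (Design): project_id=4 -> matches Nova
  - task 3 (Test): project_id=4 -> matches Nova
  - task 4 (Setup): project_id=NULL, no match -> dropped
  - task 5 (Review): project_id=3 -> matches Beta
So 1 of 5 rows is dropped.

SQL:
SELECT a.name, b.name AS project
FROM tasks a
INNER JOIN projects b ON a.project_id = b.id

Result:
name     | project
---------+--------
Document | Beta   
Design   | Nova   
Test     | Nova   
Review   | Beta   


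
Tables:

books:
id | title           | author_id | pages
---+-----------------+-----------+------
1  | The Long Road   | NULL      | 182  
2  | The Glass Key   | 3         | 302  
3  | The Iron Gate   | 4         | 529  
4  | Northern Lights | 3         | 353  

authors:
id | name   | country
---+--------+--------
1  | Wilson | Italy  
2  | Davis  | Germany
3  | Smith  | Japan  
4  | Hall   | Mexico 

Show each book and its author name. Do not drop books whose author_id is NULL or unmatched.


LEFT JOIN keeps every row from books (the left table); where author_id has no match in authors, the author columns become NULL. Walk through each book:
  - book 1 (The Long Road): author_id=NULL, no match -> kept with NULL
  - book 2 (The Glass Key): author_id=3 -> matches Smith
  - book 3 (The Iron Gate): author_id=4 -> matches Hall
  - book 4 (Northern Lights): author_id=3 -> matches Smith
All 4 rows appear; 1 has NULL author.

SQL:
SELECT a.title, b.name AS author
FROM books a
LEFT JOIN authors b ON a.author_id = b.id

Result:
title           | author
----------------+-------
The Long Road   | NULL  
The Glass Key   | Smith 
The Iron Gate   | Hall  
Northern Lights | Smith 


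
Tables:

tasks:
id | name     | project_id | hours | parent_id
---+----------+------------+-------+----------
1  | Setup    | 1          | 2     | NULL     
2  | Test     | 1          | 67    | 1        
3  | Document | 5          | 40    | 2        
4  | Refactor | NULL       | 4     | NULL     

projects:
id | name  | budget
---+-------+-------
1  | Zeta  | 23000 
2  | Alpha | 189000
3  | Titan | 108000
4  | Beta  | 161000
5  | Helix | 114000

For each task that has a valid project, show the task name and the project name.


INNER JOIN keeps only tasks rows whose project_id matches an id in projects. Walk through each task:
  - task 1 (Setup): project_id=1 -> matches Zeta
  - task 2 (Test): project_id=1 -> matches Zeta
  - task 3 (Document): project_id=5 -> matches Helix
  - task 4 (Refactor): project_id=NULL, no match -> dropped
So 1 of 4 rows is dropped.

SQL:
SELECT a.name, b.name AS project
FROM tasks a
INNER JOIN projects b ON a.project_id = b.id

Result:
name     | project
---------+--------
Setup    | Zeta   
Test     | Zeta   
Document | Helix  


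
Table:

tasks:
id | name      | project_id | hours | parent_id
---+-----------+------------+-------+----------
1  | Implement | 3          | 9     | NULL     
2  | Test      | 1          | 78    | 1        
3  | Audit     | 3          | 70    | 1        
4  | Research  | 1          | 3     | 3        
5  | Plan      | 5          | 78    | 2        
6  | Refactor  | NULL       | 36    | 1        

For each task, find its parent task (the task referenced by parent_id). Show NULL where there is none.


This is a self-join: tasks is joined to a second copy of itself, matching each row's parent_id to another row's id. Use LEFT JOIN so rows with parent_id=NULL are kept.
  - task 1 (Implement): parent_id=NULL -> NULL
  - task 2 (Test): parent_id=1 -> Implement
  - task 3 (Audit): parent_id=1 -> Implement
  - task 4 (Research): parent_id=3 -> Audit
  - task 5 (Plan): parent_id=2 -> Test
  - task 6 (Refactor): parent_id=1 -> Implement

SQL:
SELECT a.name AS item, b.name AS parent
FROM tasks a
LEFT JOIN tasks b ON a.parent_id = b.id

Result:
item      | parent   
----------+----------
Implement | NULL     
Test      | Implement
Audit     | Implement
Research  | Audit    
Plan      | Test     
Refactor  | Implement


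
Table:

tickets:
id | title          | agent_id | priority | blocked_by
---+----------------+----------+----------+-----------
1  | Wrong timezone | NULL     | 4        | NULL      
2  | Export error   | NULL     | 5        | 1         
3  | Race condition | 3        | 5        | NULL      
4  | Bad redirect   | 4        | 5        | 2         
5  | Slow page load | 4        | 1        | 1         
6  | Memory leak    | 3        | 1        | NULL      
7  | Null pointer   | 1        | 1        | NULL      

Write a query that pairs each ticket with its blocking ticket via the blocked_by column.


This is a self-join: tickets is joined to a second copy of itself, matching each row's blocked_by to another row's id. Use LEFT JOIN so rows with blocked_by=NULL are kept.
  - ticket 1 (Wrong timezone): blocked_by=NULL -> NULL
  - ticket 2 (Export error): blocked_by=1 -> Wrong timezone
  - ticket 3 (Race condition): blocked_by=NULL -> NULL
  - ticket 4 (Bad redirect): blocked_by=2 -> Export error
  - ticket 5 (Slow page load): blocked_by=1 -> Wrong timezone
  - ticket 6 (Memory leak): blocked_by=NULL -> NULL
  - ticket 7 (Null pointer): blocked_by=NULL -> NULL

SQL:
SELECT a.title AS item, b.title AS blocked_by
FROM tickets a
LEFT JOIN tickets b ON a.blocked_by = b.id

Result:
item           | blocked_by    
---------------+---------------
Wrong timezone | NULL          
Export error   | Wrong timezone
Race condition | NULL          
Bad redirect   | Export error  
Slow page load | Wrong timezone
Memory leak    | NULL          
Null pointer   | NULL          


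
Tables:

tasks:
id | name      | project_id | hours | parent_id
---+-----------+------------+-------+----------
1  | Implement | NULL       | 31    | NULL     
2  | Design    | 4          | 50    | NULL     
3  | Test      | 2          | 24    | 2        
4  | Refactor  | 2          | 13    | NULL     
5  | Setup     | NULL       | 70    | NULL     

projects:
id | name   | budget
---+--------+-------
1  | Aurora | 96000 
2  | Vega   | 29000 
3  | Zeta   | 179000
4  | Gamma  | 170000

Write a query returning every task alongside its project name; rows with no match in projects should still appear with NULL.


LEFT JOIN keeps every row from tasks (the left table); where project_id has no match in projects, the project columns become NULL. Walk through each task:
  - task 1 (Implement): project_id=NULL, no match -> kept with NULL
  - task 2 (Design): project_id=4 -> matches Gamma
  - task 3 (Test): project_id=2 -> matches Vega
  - task 4 (Refactor): project_id=2 -> matches Vega
  - task 5 (Setup): project_id=NULL, no match -> kept with NULL
All 5 rows appear; 2 have NULL project.

SQL:
SELECT a.name, b.name AS project
FROM tasks a
LEFT JOIN projects b ON a.project_id = b.id

Result:
name      | project
----------+--------
Implement | NULL   
Design    | Gamma  
Test      | Vega   
Refactor  | Vega   
Setup     | NULL   


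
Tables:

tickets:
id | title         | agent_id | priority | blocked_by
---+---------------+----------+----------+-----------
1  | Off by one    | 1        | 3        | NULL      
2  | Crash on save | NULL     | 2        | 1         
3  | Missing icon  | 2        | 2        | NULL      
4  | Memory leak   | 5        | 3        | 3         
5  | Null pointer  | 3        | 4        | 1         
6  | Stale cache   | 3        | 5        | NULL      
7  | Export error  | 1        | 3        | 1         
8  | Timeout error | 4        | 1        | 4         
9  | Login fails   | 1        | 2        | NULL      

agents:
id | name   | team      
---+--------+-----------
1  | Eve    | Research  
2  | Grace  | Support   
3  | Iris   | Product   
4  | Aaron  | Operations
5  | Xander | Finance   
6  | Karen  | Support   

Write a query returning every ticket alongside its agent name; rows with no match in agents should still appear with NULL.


LEFT JOIN keeps every row from tickets (the left table); where agent_id has no match in agents, the agent columns become NULL. Walk through each ticket:
  - ticket 1 (Off by one): agent_id=1 -> matches Eve
  - ticket 2 (Crash on save): agent_id=NULL, no match -> kept with NULL
  - ticket 3 (Missing icon): agent_id=2 -> matches Grace
  - ticket 4 (Memory leak): agent_id=5 -> matches Xander
  - ticket 5 (Null pointer): agent_id=3 -> matches Iris
  - ticket 6 (Stale cache): agent_id=3 -> matches Iris
  - ticket 7 (Export error): agent_id=1 -> matches Eve
  - ticket 8 (Timeout error): agent_id=4 -> matches Aaron
  - ticket 9 (Login fails): agent_id=1 -> matches Eve
All 9 rows appear; 1 has NULL agent.

SQL:
SELECT a.title, b.name AS agent
FROM tickets a
LEFT JOIN agents b ON a.agent_id = b.id

Result:
title         | agent 
--------------+-------
Off by one    | Eve   
Crash on save | NULL  
Missing icon  | Grace 
Memory leak   | Xander
Null pointer  | Iris  
Stale cache   | Iris  
Export error  | Eve   
Timeout error | Aaron 
Login fails   | Eve   


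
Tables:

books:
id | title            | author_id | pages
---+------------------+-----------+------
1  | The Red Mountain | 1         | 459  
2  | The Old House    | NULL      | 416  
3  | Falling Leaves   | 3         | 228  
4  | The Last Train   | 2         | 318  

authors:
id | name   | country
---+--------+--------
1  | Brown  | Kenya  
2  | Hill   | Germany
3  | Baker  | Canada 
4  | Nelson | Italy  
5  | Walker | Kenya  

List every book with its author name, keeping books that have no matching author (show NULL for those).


LEFT JOIN keeps every row from books (the left table); where author_id has no match in authors, the author columns become NULL. Walk through each book:
  - book 1 (The Red Mountain): author_id=1 -> matches Brown
  - book 2 (The Old House): author_id=NULL, no match -> kept with NULL
  - book 3 (Falling Leaves): author_id=3 -> matches Baker
  - book 4 (The Last Train): author_id=2 -> matches Hill
All 4 rows appear; 1 has NULL author.

SQL:
SELECT a.title, b.name AS author
FROM books a
LEFT JOIN authors b ON a.author_id = b.id

Result:
title            | author
-----------------+-------
The Red Mountain | Brown 
The Old House    | NULL  
Falling Leaves   | Baker 
The Last Train   | Hill  


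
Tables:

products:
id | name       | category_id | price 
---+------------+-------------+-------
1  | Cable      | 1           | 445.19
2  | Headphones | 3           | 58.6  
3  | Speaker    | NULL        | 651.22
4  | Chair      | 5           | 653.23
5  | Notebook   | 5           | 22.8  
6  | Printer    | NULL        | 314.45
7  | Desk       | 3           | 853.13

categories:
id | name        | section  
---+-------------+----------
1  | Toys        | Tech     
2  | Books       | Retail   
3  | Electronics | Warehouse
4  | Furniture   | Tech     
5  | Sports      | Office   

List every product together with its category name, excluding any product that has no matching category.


INNER JOIN keeps only products rows whose category_id matches an id in categories. Walk through each product:
  - product 1 (Cable): category_id=1 -> matches Toys
  - product 2 (Headphones): category_id=3 -> matches Electronics
  - product 3 (Speaker): category_id=NULL, no match -> dropped
  - product 4 (Chair): category_id=5 -> matches Sports
  - product 5 (Notebook): category_id=5 -> matches Sports
  - product 6 (Printer): category_id=NULL, no match -> dropped
  - product 7 (Desk): category_id=3 -> matches Electronics
So 2 of 7 rows are dropped.

SQL:
SELECT a.name, b.name AS category
FROM products a
INNER JOIN categories b ON a.category_id = b.id

Result:
name       | category   
-----------+------------
Cable      | Toys       
Headphones | Electronics
Chair      | Sports     
Notebook   | Sports     
Desk       | Electronics


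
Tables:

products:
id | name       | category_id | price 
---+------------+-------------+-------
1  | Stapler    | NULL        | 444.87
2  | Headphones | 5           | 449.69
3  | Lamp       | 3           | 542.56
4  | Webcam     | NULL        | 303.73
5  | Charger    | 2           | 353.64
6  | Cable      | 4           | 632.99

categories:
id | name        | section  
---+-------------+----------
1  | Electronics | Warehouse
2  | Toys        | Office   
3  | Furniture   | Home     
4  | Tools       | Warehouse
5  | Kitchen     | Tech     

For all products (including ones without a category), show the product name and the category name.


LEFT JOIN keeps every row from products (the left table); where category_id has no match in categories, the category columns become NULL. Walk through each product:
  - product 1 (Stapler): category_id=NULL, no match -> kept with NULL
  - product 2 (Headphones): category_id=5 -> matches Kitchen
  - product 3 (Lamp): category_id=3 -> matches Furniture
  - product 4 (Webcam): category_id=NULL, no match -> kept with NULL
  - product 5 (Charger): category_id=2 -> matches Toys
  - product 6 (Cable): category_id=4 -> matches Tools
All 6 rows appear; 2 have NULL category.

SQL:
SELECT a.name, b.name AS category
FROM products a
LEFT JOIN categories b ON a.category_id = b.id

Result:
name       | category 
-----------+----------
Stapler    | NULL     
Headphones | Kitchen  
Lamp       | Furniture
Webcam     | NULL     
Charger    | Toys     
Cable      | Tools    


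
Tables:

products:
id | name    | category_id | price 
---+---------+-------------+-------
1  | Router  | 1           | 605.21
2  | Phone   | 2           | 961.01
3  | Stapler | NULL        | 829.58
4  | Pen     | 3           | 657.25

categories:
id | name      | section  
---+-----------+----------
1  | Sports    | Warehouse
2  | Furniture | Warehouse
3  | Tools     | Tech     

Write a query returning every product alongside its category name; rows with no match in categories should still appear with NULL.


LEFT JOIN keeps every row from products (the left table); where category_id has no match in categories, the category columns become NULL. Walk through each product:
  - product 1 (Router): category_id=1 -> matches Sports
  - product 2 (Phone): category_id=2 -> matches Furniture
  - product 3 (Stapler): category_id=NULL, no match -> kept with NULL
  - product 4 (Pen): category_id=3 -> matches Tools
All 4 rows appear; 1 has NULL category.

SQL:
SELECT a.name, b.name AS category
FROM products a
LEFT JOIN categories b ON a.category_id = b.id

Result:
name    | category 
--------+----------
Router  | Sports   
Phone   | Furniture
Stapler | NULL     
Pen     | Tools    


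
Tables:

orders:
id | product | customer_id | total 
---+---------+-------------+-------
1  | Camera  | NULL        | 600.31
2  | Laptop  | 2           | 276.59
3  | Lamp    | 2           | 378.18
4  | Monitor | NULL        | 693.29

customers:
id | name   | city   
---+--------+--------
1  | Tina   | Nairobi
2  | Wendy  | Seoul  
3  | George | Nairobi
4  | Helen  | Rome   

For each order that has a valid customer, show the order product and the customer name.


INNER JOIN keeps only orders rows whose customer_id matches an id in customers. Walk through each order:
  - order 1 (Camera): customer_id=NULL, no match -> dropped
  - order 2 (Laptop): customer_id=2 -> matches Wendy
  - order 3 (Lamp): customer_id=2 -> matches Wendy
  - order 4 (Monitor): customer_id=NULL, no match -> dropped
So 2 of 4 rows are dropped.

SQL:
SELECT a.product, b.name AS customer
FROM orders a
INNER JOIN customers b ON a.customer_id = b.id

Result:
product | customer
--------+---------
Laptop  | Wendy   
Lamp    | Wendy   


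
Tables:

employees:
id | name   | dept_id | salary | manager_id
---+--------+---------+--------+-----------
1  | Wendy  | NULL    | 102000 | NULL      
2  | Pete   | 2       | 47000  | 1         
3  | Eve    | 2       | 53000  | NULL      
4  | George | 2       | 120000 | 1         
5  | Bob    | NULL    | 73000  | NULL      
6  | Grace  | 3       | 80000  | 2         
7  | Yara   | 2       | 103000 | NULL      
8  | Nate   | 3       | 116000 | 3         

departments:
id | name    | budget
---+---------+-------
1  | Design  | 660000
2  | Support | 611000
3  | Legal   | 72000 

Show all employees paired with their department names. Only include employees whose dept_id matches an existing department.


INNER JOIN keeps only employees rows whose dept_id matches an id in departments. Walk through each employee:
  - employee 1 (Wendy): dept_id=NULL, no match -> dropped
  - employee 2 (Pete): dept_id=2 -> matches Support
  - employee 3 (Eve): dept_id=2 -> matches Support
  - employee 4 (George): dept_id=2 -> matches Support
  - employee 5 (Bob): dept_id=NULL, no match -> dropped
  - employee 6 (Grace): dept_id=3 -> matches Legal
  - employee 7 (Yara): dept_id=2 -> matches Support
  - employee 8 (Nate): dept_id=3 -> matches Legal
So 2 of 8 rows are dropped.

SQL:
SELECT a.name, b.name AS department
FROM employees a
INNER JOIN departments b ON a.dept_id = b.id

Result:
name   | department
-------+-----------
Pete   | Support   
Eve    | Support   
George | Support   
Grace  | Legal     
Yara   | Support   
Nate   | Legal     


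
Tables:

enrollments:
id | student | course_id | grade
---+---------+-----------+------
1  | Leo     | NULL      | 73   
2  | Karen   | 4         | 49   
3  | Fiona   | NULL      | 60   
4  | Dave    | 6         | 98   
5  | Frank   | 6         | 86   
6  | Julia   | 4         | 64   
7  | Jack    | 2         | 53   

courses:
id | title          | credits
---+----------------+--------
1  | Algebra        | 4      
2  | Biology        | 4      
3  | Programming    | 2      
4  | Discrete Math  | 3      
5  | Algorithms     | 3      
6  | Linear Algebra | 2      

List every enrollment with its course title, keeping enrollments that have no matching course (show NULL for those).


LEFT JOIN keeps every row from enrollments (the left table); where course_id has no match in courses, the course columns become NULL. Walk through each enrollment:
  - enrollment 1 (Leo): course_id=NULL, no match -> kept with NULL
  - enrollment 2 (Karen): course_id=4 -> matches Discrete Math
  - enrollment 3 (Fiona): course_id=NULL, no match -> kept with NULL
  - enrollment 4 (Dave): course_id=6 -> matches Linear Algebra
  - enrollment 5 (Frank): course_id=6 -> matches Linear Algebra
  - enrollment 6 (Julia): course_id=4 -> matches Discrete Math
  - enrollment 7 (Jack): course_id=2 -> matches Biology
All 7 rows appear; 2 have NULL course.

SQL:
SELECT a.student, b.title AS course
FROM enrollments a
LEFT JOIN courses b ON a.course_id = b.id

Result:
student | course        
--------+---------------
Leo     | NULL          
Karen   | Discrete Math 
Fiona   | NULL          
Dave    | Linear Algebra
Frank   | Linear Algebra
Julia   | Discrete Math 
Jack    | Biology       


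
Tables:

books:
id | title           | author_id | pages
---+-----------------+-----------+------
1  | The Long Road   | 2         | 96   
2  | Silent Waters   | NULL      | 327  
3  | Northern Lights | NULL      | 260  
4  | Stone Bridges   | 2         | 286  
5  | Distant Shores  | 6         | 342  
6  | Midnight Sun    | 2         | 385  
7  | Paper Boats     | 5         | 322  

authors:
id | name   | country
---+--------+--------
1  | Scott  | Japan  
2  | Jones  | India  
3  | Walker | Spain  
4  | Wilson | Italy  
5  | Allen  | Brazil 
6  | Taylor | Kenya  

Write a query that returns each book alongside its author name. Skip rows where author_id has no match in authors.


INNER JOIN keeps only books rows whose author_id matches an id in authors. Walk through each book:
  - book 1 (The Long Road): author_id=2 -> matches Jones
  - book 2 (Silent Waters): author_id=NULL, no match -> dropped
  - book 3 (Northern Lights): author_id=NULL, no match -> dropped
  - book 4 (Stone Bridges): author_id=2 -> matches Jones
  - book 5 (Distant Shores): author_id=6 -> matches Taylor
  - book 6 (Midnight Sun): author_id=2 -> matches Jones
  - book 7 (Paper Boats): author_id=5 -> matches Allen
So 2 of 7 rows are dropped.

SQL:
SELECT a.title, b.name AS author
FROM books a
INNER JOIN authors b ON a.author_id = b.id

Result:
title          | author
---------------+-------
The Long Road  | Jones 
Stone Bridges  | Jones 
Distant Shores | Taylor
Midnight Sun   | Jones 
Paper Boats    | Allen 


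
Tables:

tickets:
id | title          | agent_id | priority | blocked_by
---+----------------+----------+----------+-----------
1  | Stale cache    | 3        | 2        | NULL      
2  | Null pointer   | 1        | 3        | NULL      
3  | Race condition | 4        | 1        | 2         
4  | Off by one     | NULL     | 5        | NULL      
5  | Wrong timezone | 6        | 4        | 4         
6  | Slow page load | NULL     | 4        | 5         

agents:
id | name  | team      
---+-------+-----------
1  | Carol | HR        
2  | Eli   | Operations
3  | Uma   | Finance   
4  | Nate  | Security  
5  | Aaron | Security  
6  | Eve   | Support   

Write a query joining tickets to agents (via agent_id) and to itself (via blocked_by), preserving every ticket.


Two LEFT JOINs from the same base table tickets: one to agents via agent_id, one to tickets itself via blocked_by. Both are LEFT so every ticket is preserved.
Match against agents:
  - ticket 1 (Stale cache): agent_id=3 -> matches Uma
  - ticket 2 (Null pointer): agent_id=1 -> matches Carol
  - ticket 3 (Race condition): agent_id=4 -> matches Nate
  - ticket 4 (Off by one): agent_id=NULL, no match -> kept with NULL
  - ticket 5 (Wrong timezone): agent_id=6 -> matches Eve
  - ticket 6 (Slow page load): agent_id=NULL, no match -> kept with NULL
Match against tickets (self):
  - ticket 1 (Stale cache): blocked_by=NULL -> NULL
  - ticket 2 (Null pointer): blocked_by=NULL -> NULL
  - ticket 3 (Race condition): blocked_by=2 -> Null pointer
  - ticket 4 (Off by one): blocked_by=NULL -> NULL
  - ticket 5 (Wrong timezone): blocked_by=4 -> Off by one
  - ticket 6 (Slow page load): blocked_by=5 -> Wrong timezone

SQL:
SELECT a.title, b.name AS agent, c.title AS blocked_by
FROM tickets a
LEFT JOIN agents b ON a.agent_id = b.id
LEFT JOIN tickets c ON a.blocked_by = c.id

Result:
title          | agent | blocked_by    
---------------+-------+---------------
Stale cache    | Uma   | NULL          
Null pointer   | Carol | NULL          
Race condition | Nate  | Null pointer  
Off by one     | NULL  | NULL          
Wrong timezone | Eve   | Off by one    
Slow page load | NULL  | Wrong timezone
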